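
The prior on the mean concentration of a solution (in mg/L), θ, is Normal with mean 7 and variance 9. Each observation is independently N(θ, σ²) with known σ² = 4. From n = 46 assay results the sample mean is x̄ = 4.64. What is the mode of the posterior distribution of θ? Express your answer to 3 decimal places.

n = 46, x̄ = 4.64.
For a Normal prior and Normal likelihood with known variance, the posterior is Normal; its mode equals its mean, the precision-weighted average.
Prior precision 1/σ₀² = 1/9; data precision n/σ² = 46/4 = 11.5.
θ̂ = ((1/9)·7 + 11.5·4.64) / (1/9 + 11.5) = (12181/225)/(209/18) = 24362/5225 ≈ 4.663.

θ̂_MAP = 4.663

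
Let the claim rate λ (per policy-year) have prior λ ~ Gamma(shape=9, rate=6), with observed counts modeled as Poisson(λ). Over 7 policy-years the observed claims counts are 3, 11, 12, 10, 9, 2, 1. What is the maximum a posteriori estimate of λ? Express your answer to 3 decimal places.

λ̂_MAP = 4.308

Σxᵢ = 3+11+12+10+9+2+1 = 48, with n = 7.
Posterior ∝ λ^8e^(−6λ) · λ^48e^(−7λ) = λ^56e^(−13λ), i.e. Gamma(shape=57, rate=13).
The mode of a Gamma(a, b) with a ≥ 1 (shape–rate) is (a−1)/b = 56/13 ≈ 4.308.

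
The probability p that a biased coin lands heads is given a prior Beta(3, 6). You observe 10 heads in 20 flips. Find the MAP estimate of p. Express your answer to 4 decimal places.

p̂_MAP = 0.4444

Prior: Beta(3, 6).
Data: 10 successes in 20 trials. The binomial likelihood contributes p^10(1−p)^10, so the posterior is Beta(3+10, 6+10) = Beta(13, 16).
For Beta(a, b) with a, b > 1 the mode is (a−1)/(a+b−2) = 12/27 ≈ 0.4444.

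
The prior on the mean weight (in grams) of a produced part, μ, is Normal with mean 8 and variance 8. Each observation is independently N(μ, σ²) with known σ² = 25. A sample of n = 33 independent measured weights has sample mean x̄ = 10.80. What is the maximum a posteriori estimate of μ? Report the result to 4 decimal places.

μ̂_MAP = 10.5578

n = 33, x̄ = 10.80.
For a Normal prior and Normal likelihood with known variance, the posterior is Normal; its mode equals its mean, the precision-weighted average.
Prior precision 1/σ₀² = 1/8 = 0.125; data precision n/σ² = 33/25 = 1.32.
μ̂ = (0.125·8 + 1.32·10.8) / (0.125 + 1.32) = 15.256/1.445 = 15256/1445 ≈ 10.5578.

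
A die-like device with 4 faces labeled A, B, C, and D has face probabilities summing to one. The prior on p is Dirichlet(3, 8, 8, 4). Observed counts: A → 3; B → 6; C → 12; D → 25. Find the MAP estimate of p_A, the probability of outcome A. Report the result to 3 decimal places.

The posterior is Dirichlet(αᵢ + nᵢ) = Dirichlet(6, 14, 20, 29).
For a Dirichlet(a₁,…,a_K) with all aᵢ > 1, the mode has j-th component (aⱼ − 1)/(Σaᵢ − K).
Here Σaᵢ = 69 and K = 4, so p_A = (6 − 1)/(69 − 4) = 5/65 ≈ 0.077.

MAP estimate of p_A = 0.077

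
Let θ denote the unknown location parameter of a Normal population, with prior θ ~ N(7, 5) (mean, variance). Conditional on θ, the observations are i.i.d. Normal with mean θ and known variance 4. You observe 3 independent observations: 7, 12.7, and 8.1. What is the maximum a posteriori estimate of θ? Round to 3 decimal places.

n = 3; x̄ = (7 + 12.7 + 8.1)/3 = 27.8/3 = 139/15 ≈ 9.2667.
For a Normal prior and Normal likelihood with known variance, the posterior is Normal; its mode equals its mean, the precision-weighted average.
Prior precision 1/σ₀² = 1/5 = 0.2; data precision n/σ² = 3/4 = 0.75.
θ̂ = (0.2·7 + 0.75·(139/15)) / (0.2 + 0.75) = 8.35/0.95 = 167/19 ≈ 8.789.

θ̂_MAP = 8.789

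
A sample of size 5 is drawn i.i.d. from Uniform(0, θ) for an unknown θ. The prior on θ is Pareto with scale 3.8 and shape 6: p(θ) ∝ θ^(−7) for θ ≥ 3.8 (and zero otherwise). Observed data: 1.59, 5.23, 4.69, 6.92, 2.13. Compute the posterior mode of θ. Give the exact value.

The Uniform(0, θ) likelihood is θ^(−n) for θ ≥ max(xᵢ), zero otherwise. Here max(xᵢ) = 6.92.
Posterior ∝ θ^(−7) · θ^(−5) = θ^(−12) on θ ≥ max(3.8, 6.92) = 6.92.
This density is strictly decreasing in θ, so the posterior mode lies at the lower boundary of the support.

θ̂_MAP = 6.92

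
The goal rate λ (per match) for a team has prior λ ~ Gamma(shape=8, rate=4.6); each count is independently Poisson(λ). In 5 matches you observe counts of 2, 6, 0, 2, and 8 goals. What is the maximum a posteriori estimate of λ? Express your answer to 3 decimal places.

λ̂_MAP = 2.604

Σxᵢ = 2+6+0+2+8 = 18, with n = 5.
Posterior ∝ λ^7e^(−4.6λ) · λ^18e^(−5λ) = λ^25e^(−9.6λ), i.e. Gamma(shape=26, rate=9.6).
The mode of a Gamma(a, b) with a ≥ 1 (shape–rate) is (a−1)/b = 25/9.6 ≈ 2.604.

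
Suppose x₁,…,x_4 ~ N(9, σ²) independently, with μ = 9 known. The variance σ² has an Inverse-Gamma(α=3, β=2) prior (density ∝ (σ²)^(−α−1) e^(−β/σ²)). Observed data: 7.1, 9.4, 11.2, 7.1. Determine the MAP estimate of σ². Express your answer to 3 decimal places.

Sum of squared deviations about the known mean: SS = (7.1−9)² + (9.4−9)² + (11.2−9)² + (7.1−9)² = 12.22.
The Normal likelihood contributes (σ²)^(−n/2) exp(−SS/(2σ²)), so the posterior is Inverse-Gamma(α + n/2, β + SS/2) = Inverse-Gamma(5, 8.11).
The mode of Inverse-Gamma(a, b) is b/(a+1) = 8.11/6 ≈ 1.352.

σ̂²_MAP = 1.352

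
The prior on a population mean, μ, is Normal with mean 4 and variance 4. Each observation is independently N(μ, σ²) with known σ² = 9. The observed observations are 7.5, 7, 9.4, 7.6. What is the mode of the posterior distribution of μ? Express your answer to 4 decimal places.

μ̂_MAP = 6.4800

n = 4; x̄ = (7.5 + 7 + 9.4 + 7.6)/4 = 31.5/4 = 7.875.
For a Normal prior and Normal likelihood with known variance, the posterior is Normal; its mode equals its mean, the precision-weighted average.
Prior precision 1/σ₀² = 1/4 = 0.25; data precision n/σ² = 4/9.
μ̂ = (0.25·4 + (4/9)·7.875) / (0.25 + 4/9) = 4.5/(25/36) = 6.4800.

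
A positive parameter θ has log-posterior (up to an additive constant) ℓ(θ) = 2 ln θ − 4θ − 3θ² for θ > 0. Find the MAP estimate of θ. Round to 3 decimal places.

ℓ'(θ) = 2/θ − 4 − 6θ. Setting this to zero and multiplying by θ: 6θ² + 4θ − 2 = 0.
θ = (−4 + √(4² + 4·6·2)) / (2·6) = (−4 + √64) / 12 = (−4 + 8)/12 = 1/3.
ℓ''(θ) = −2/θ² − 6 < 0, confirming a maximum.

θ̂_MAP = 0.333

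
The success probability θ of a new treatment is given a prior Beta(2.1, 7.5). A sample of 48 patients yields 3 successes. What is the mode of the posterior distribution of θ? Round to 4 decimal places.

θ̂_MAP = 0.0737

Prior: Beta(2.1, 7.5).
Data: 3 successes in 48 trials. The binomial likelihood contributes θ^3(1−θ)^45, so the posterior is Beta(2.1+3, 7.5+45) = Beta(5.1, 52.5).
For Beta(a, b) with a, b > 1 the mode is (a−1)/(a+b−2) = 4.1/55.6 ≈ 0.0737.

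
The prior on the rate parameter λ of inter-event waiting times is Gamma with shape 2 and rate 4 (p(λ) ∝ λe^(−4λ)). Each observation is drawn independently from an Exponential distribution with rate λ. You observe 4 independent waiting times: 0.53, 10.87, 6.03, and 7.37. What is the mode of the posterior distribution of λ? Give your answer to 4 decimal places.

The Exponential(rate=λ) likelihood is ∝ λ^n e^(−λΣtᵢ). Here n = 4 and Σtᵢ = 0.53 + 10.87 + 6.03 + 7.37 = 24.80.
Posterior ∝ λe^(−4λ) · λ^4e^(−24.80λ) = λ^5e^(−28.80λ), i.e. Gamma(6, 28.80).
Mode = (a−1)/b = 5/28.80 ≈ 0.1736.

λ̂_MAP = 0.1736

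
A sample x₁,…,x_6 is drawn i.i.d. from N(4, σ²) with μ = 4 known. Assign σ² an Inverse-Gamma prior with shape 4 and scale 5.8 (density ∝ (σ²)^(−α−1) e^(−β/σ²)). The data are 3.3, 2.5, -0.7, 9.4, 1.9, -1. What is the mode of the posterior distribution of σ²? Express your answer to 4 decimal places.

Sum of squared deviations about the known mean: SS = (3.3−4)² + (2.5−4)² + (-0.7−4)² + (9.4−4)² + (1.9−4)² + (-1−4)² = 83.4.
The Normal likelihood contributes (σ²)^(−n/2) exp(−SS/(2σ²)), so the posterior is Inverse-Gamma(α + n/2, β + SS/2) = Inverse-Gamma(7, 47.5).
The mode of Inverse-Gamma(a, b) is b/(a+1) = 47.5/8 ≈ 5.9375.

σ̂²_MAP = 5.9375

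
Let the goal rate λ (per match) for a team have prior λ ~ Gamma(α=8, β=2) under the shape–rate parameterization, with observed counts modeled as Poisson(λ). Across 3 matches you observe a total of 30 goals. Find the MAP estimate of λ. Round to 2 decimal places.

Σxᵢ = 30, n = 3.
Posterior ∝ λ^7e^(−2λ) · λ^30e^(−3λ) = λ^37e^(−5λ), i.e. Gamma(shape=38, rate=5).
The mode of a Gamma(a, b) with a ≥ 1 (shape–rate) is (a−1)/b = 37/5 ≈ 7.40.

λ̂_MAP = 7.40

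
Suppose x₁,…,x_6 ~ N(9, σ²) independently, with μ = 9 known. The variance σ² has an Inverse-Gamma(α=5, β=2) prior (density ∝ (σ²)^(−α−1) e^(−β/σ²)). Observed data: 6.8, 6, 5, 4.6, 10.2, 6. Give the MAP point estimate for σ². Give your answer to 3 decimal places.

σ̂²_MAP = 3.536

Sum of squared deviations about the known mean: SS = (6.8−9)² + (6−9)² + (5−9)² + (4.6−9)² + (10.2−9)² + (6−9)² = 59.64.
The Normal likelihood contributes (σ²)^(−n/2) exp(−SS/(2σ²)), so the posterior is Inverse-Gamma(α + n/2, β + SS/2) = Inverse-Gamma(8, 31.82).
The mode of Inverse-Gamma(a, b) is b/(a+1) = 31.82/9 ≈ 3.536.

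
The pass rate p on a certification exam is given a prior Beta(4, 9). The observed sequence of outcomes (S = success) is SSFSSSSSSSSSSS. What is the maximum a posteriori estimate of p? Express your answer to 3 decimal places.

Prior: Beta(4, 9).
Data: 13 successes in 14 trials (from the sequence). The binomial likelihood contributes p^13(1−p)^1, so the posterior is Beta(4+13, 9+1) = Beta(17, 10).
For Beta(a, b) with a, b > 1 the mode is (a−1)/(a+b−2) = 16/25 ≈ 0.640.

p̂_MAP = 0.640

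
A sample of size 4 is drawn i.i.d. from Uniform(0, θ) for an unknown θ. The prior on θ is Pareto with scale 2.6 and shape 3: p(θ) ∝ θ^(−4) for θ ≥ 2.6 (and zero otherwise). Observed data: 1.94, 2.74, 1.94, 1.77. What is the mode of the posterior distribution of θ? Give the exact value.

θ̂_MAP = 2.74

The Uniform(0, θ) likelihood is θ^(−n) for θ ≥ max(xᵢ), zero otherwise. Here max(xᵢ) = 2.74.
Posterior ∝ θ^(−4) · θ^(−4) = θ^(−8) on θ ≥ max(2.6, 2.74) = 2.74.
This density is strictly decreasing in θ, so the posterior mode lies at the lower boundary of the support.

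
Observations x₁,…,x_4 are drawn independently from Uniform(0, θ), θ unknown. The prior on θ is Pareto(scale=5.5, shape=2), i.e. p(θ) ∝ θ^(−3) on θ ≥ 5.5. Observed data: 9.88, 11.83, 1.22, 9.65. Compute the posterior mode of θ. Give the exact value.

The Uniform(0, θ) likelihood is θ^(−n) for θ ≥ max(xᵢ), zero otherwise. Here max(xᵢ) = 11.83.
Posterior ∝ θ^(−3) · θ^(−4) = θ^(−7) on θ ≥ max(5.5, 11.83) = 11.83.
This density is strictly decreasing in θ, so the posterior mode lies at the lower boundary of the support.

θ̂_MAP = 11.83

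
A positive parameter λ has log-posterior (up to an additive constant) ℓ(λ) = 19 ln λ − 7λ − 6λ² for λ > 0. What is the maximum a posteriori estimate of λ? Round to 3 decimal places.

ℓ'(λ) = 19/λ − 7 − 12λ. Setting this to zero and multiplying by λ: 12λ² + 7λ − 19 = 0.
λ = (−7 + √(7² + 4·12·19)) / (2·12) = (−7 + √961) / 24 = (−7 + 31)/24 = 1.
ℓ''(λ) = −19/λ² − 12 < 0, confirming a maximum.

λ̂_MAP = 1.000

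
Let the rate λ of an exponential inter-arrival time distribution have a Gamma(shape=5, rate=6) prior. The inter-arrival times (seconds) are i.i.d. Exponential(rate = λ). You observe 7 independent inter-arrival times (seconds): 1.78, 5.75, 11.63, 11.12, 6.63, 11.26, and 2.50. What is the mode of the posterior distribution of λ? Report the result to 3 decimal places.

The Exponential(rate=λ) likelihood is ∝ λ^n e^(−λΣtᵢ). Here n = 7 and Σtᵢ = 1.78 + 5.75 + 11.63 + 11.12 + 6.63 + 11.26 + 2.50 = 50.67.
Posterior ∝ λ^4e^(−6λ) · λ^7e^(−50.67λ) = λ^11e^(−56.67λ), i.e. Gamma(12, 56.67).
Mode = (a−1)/b = 11/56.67 ≈ 0.194.

λ̂_MAP = 0.194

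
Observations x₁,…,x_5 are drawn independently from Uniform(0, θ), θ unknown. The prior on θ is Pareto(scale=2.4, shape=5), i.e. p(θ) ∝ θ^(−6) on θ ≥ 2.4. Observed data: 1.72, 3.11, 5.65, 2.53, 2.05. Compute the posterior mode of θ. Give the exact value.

θ̂_MAP = 5.65

The Uniform(0, θ) likelihood is θ^(−n) for θ ≥ max(xᵢ), zero otherwise. Here max(xᵢ) = 5.65.
Posterior ∝ θ^(−6) · θ^(−5) = θ^(−11) on θ ≥ max(2.4, 5.65) = 5.65.
This density is strictly decreasing in θ, so the posterior mode lies at the lower boundary of the support.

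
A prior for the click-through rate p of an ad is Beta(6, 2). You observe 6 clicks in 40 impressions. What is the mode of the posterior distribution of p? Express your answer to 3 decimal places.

Prior: Beta(6, 2).
Data: 6 successes in 40 trials. The binomial likelihood contributes p^6(1−p)^34, so the posterior is Beta(6+6, 2+34) = Beta(12, 36).
For Beta(a, b) with a, b > 1 the mode is (a−1)/(a+b−2) = 11/46 ≈ 0.239.

p̂_MAP = 0.239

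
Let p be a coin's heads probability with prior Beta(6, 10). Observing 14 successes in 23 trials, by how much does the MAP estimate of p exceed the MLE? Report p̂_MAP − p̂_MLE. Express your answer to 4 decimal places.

MAP − MLE = -0.0952

Posterior is Beta(20, 19); MAP = (20−1)/(39−2) = 19/37 ≈ 0.51351.
MLE ignores the prior: p̂_MLE = k/n = 14/23 ≈ 0.60870.
Difference = 19/37 − 14/23 = -81/851 ≈ -0.0952.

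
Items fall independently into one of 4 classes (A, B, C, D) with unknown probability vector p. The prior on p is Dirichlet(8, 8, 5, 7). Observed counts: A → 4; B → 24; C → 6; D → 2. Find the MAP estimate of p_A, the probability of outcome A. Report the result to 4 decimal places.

MAP estimate of p_A = 0.1833

The posterior is Dirichlet(αᵢ + nᵢ) = Dirichlet(12, 32, 11, 9).
For a Dirichlet(a₁,…,a_K) with all aᵢ > 1, the mode has j-th component (aⱼ − 1)/(Σaᵢ − K).
Here Σaᵢ = 64 and K = 4, so p_A = (12 − 1)/(64 − 4) = 11/60 ≈ 0.1833.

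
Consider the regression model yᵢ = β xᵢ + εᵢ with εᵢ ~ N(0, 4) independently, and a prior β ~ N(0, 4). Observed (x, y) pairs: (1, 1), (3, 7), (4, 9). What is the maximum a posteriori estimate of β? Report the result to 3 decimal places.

β̂_MAP = 2.148

log p(β | y) = −Σ(yᵢ − βxᵢ)²/(2·4) − β²/(2·4) + const.
Setting the derivative to zero: Σxᵢ(yᵢ − βxᵢ)/4 − β/4 = 0, so β = Σxᵢyᵢ / (Σxᵢ² + σ²/τ²).
Σxᵢyᵢ = 1·1 + 3·7 + 4·9 = 58; Σxᵢ² = 26; σ²/τ² = 1.
β̂_MAP = 58 / (26 + 1) = 58/27 ≈ 2.148.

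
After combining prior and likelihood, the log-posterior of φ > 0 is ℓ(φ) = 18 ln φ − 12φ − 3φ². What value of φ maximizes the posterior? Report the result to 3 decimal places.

ℓ'(φ) = 18/φ − 12 − 6φ. Setting this to zero and multiplying by φ: 6φ² + 12φ − 18 = 0.
φ = (−12 + √(12² + 4·6·18)) / (2·6) = (−12 + √576) / 12 = (−12 + 24)/12 = 1.
ℓ''(φ) = −18/φ² − 6 < 0, confirming a maximum.

φ̂_MAP = 1.000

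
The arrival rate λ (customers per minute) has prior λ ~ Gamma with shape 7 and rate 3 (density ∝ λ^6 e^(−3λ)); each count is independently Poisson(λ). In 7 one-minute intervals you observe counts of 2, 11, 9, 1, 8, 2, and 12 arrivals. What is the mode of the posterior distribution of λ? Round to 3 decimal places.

Σxᵢ = 2+11+9+1+8+2+12 = 45, with n = 7.
Posterior ∝ λ^6e^(−3λ) · λ^45e^(−7λ) = λ^51e^(−10λ), i.e. Gamma(shape=52, rate=10).
The mode of a Gamma(a, b) with a ≥ 1 (shape–rate) is (a−1)/b = 51/10 ≈ 5.100.

λ̂_MAP = 5.100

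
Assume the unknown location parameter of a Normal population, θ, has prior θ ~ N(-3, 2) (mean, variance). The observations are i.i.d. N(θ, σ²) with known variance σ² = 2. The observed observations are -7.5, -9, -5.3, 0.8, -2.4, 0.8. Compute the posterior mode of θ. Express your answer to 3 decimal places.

θ̂_MAP = -3.657

n = 6; x̄ = ((-7.5) + (-9) + (-5.3) + 0.8 + (-2.4) + 0.8)/6 = -22.6/6 = -113/30 ≈ -3.7667.
For a Normal prior and Normal likelihood with known variance, the posterior is Normal; its mode equals its mean, the precision-weighted average.
Prior precision 1/σ₀² = 1/2 = 0.5; data precision n/σ² = 6/2 = 3.
θ̂ = (0.5·(-3) + 3·(-113/30)) / (0.5 + 3) = (-12.8)/3.5 = -128/35 ≈ -3.657.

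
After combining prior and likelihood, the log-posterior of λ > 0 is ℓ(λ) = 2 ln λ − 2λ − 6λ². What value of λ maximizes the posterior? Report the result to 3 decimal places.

ℓ'(λ) = 2/λ − 2 − 12λ. Setting this to zero and multiplying by λ: 12λ² + 2λ − 2 = 0.
λ = (−2 + √(2² + 4·12·2)) / (2·12) = (−2 + √100) / 24 = (−2 + 10)/24 = 1/3.
ℓ''(λ) = −2/λ² − 12 < 0, confirming a maximum.

λ̂_MAP = 0.333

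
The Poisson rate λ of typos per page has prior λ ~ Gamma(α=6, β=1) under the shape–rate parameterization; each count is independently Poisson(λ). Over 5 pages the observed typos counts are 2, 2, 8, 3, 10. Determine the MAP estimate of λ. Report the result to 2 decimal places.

λ̂_MAP = 5.00

Σxᵢ = 2+2+8+3+10 = 25, with n = 5.
Posterior ∝ λ^5e^(−1λ) · λ^25e^(−5λ) = λ^30e^(−6λ), i.e. Gamma(shape=31, rate=6).
The mode of a Gamma(a, b) with a ≥ 1 (shape–rate) is (a−1)/b = 30/6 ≈ 5.00.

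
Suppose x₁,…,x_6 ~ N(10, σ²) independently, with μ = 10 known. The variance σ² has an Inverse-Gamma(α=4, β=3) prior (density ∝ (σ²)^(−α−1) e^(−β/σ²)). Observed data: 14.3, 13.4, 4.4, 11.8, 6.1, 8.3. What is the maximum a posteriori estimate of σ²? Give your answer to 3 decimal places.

Sum of squared deviations about the known mean: SS = (14.3−10)² + (13.4−10)² + (4.4−10)² + (11.8−10)² + (6.1−10)² + (8.3−10)² = 82.75.
The Normal likelihood contributes (σ²)^(−n/2) exp(−SS/(2σ²)), so the posterior is Inverse-Gamma(α + n/2, β + SS/2) = Inverse-Gamma(7, 44.375).
The mode of Inverse-Gamma(a, b) is b/(a+1) = 44.375/8 ≈ 5.547.

σ̂²_MAP = 5.547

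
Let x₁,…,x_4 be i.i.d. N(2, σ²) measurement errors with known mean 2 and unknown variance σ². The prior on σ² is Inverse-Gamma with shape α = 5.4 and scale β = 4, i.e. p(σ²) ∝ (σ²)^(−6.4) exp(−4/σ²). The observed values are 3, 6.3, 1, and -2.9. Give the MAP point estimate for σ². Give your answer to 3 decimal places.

Sum of squared deviations about the known mean: SS = (3−2)² + (6.3−2)² + (1−2)² + (-2.9−2)² = 44.5.
The Normal likelihood contributes (σ²)^(−n/2) exp(−SS/(2σ²)), so the posterior is Inverse-Gamma(α + n/2, β + SS/2) = Inverse-Gamma(7.4, 26.25).
The mode of Inverse-Gamma(a, b) is b/(a+1) = 26.25/8.4 ≈ 3.125.

σ̂²_MAP = 3.125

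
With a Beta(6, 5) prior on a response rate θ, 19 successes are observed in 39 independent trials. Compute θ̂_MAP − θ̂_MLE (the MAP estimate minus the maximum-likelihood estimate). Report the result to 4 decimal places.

MAP − MLE = 0.0128

Posterior is Beta(25, 25); MAP = (25−1)/(50−2) = 24/48 ≈ 0.50000.
MLE ignores the prior: θ̂_MLE = k/n = 19/39 ≈ 0.48718.
Difference = 24/48 − 19/39 = 1/78 ≈ 0.0128.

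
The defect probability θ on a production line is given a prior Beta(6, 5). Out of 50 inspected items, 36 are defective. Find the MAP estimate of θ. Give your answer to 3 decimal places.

θ̂_MAP = 0.695

Prior: Beta(6, 5).
Data: 36 successes in 50 trials. The binomial likelihood contributes θ^36(1−θ)^14, so the posterior is Beta(6+36, 5+14) = Beta(42, 19).
For Beta(a, b) with a, b > 1 the mode is (a−1)/(a+b−2) = 41/59 ≈ 0.695.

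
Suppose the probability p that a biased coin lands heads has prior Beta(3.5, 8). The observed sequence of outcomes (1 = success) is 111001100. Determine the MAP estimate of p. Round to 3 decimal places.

p̂_MAP = 0.405

Prior: Beta(3.5, 8).
Data: 5 successes in 9 trials (from the sequence). The binomial likelihood contributes p^5(1−p)^4, so the posterior is Beta(3.5+5, 8+4) = Beta(8.5, 12).
For Beta(a, b) with a, b > 1 the mode is (a−1)/(a+b−2) = 7.5/18.5 ≈ 0.405.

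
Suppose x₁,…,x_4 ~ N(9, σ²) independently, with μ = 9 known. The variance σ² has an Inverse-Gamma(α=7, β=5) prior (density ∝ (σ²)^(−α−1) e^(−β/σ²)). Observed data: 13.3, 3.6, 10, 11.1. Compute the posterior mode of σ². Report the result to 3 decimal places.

Sum of squared deviations about the known mean: SS = (13.3−9)² + (3.6−9)² + (10−9)² + (11.1−9)² = 53.06.
The Normal likelihood contributes (σ²)^(−n/2) exp(−SS/(2σ²)), so the posterior is Inverse-Gamma(α + n/2, β + SS/2) = Inverse-Gamma(9, 31.53).
The mode of Inverse-Gamma(a, b) is b/(a+1) = 31.53/10 ≈ 3.153.

σ̂²_MAP = 3.153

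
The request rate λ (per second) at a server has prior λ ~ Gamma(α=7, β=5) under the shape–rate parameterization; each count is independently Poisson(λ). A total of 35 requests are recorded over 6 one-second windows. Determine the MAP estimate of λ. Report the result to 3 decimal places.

λ̂_MAP = 3.727

Σxᵢ = 35, n = 6.
Posterior ∝ λ^6e^(−5λ) · λ^35e^(−6λ) = λ^41e^(−11λ), i.e. Gamma(shape=42, rate=11).
The mode of a Gamma(a, b) with a ≥ 1 (shape–rate) is (a−1)/b = 41/11 ≈ 3.727.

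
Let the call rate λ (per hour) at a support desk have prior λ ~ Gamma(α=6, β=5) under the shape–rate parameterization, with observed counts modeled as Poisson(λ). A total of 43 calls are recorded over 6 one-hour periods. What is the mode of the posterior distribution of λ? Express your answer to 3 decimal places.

λ̂_MAP = 4.364

Σxᵢ = 43, n = 6.
Posterior ∝ λ^5e^(−5λ) · λ^43e^(−6λ) = λ^48e^(−11λ), i.e. Gamma(shape=49, rate=11).
The mode of a Gamma(a, b) with a ≥ 1 (shape–rate) is (a−1)/b = 48/11 ≈ 4.364.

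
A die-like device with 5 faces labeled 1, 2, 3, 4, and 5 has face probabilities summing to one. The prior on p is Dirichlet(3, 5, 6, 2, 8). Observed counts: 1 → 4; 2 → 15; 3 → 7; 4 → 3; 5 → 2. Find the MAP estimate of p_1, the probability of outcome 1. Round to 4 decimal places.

The posterior is Dirichlet(αᵢ + nᵢ) = Dirichlet(7, 20, 13, 5, 10).
For a Dirichlet(a₁,…,a_K) with all aᵢ > 1, the mode has j-th component (aⱼ − 1)/(Σaᵢ − K).
Here Σaᵢ = 55 and K = 5, so p_1 = (7 − 1)/(55 − 5) = 6/50 ≈ 0.1200.

MAP estimate: 0.1200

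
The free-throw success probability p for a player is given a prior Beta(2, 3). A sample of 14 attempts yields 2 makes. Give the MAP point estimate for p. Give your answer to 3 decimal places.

p̂_MAP = 0.176

Prior: Beta(2, 3).
Data: 2 successes in 14 trials. The binomial likelihood contributes p^2(1−p)^12, so the posterior is Beta(2+2, 3+12) = Beta(4, 15).
For Beta(a, b) with a, b > 1 the mode is (a−1)/(a+b−2) = 3/17 ≈ 0.176.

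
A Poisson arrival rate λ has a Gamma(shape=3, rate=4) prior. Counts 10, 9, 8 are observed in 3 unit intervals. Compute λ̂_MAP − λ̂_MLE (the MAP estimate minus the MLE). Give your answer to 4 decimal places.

Σxᵢ = 27. Posterior is Gamma(30, 7); MAP = (30−1)/7 = 29/7 ≈ 4.14286.
MLE = x̄ = 27/3 ≈ 9.00000.
Difference = 29/7 − 27/3 = -34/7 ≈ -4.8571.

MAP − MLE = -4.8571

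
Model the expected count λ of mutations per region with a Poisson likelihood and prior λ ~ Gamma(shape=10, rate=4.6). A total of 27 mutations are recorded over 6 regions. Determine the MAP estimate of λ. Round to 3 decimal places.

λ̂_MAP = 3.396

Σxᵢ = 27, n = 6.
Posterior ∝ λ^9e^(−4.6λ) · λ^27e^(−6λ) = λ^36e^(−10.6λ), i.e. Gamma(shape=37, rate=10.6).
The mode of a Gamma(a, b) with a ≥ 1 (shape–rate) is (a−1)/b = 36/10.6 ≈ 3.396.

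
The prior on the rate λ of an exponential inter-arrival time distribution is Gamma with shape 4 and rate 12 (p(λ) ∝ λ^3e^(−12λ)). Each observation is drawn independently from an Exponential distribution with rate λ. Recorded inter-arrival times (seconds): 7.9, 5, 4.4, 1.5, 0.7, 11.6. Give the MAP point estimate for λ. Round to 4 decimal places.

λ̂_MAP = 0.2088

The Exponential(rate=λ) likelihood is ∝ λ^n e^(−λΣtᵢ). Here n = 6 and Σtᵢ = 7.9 + 5 + 4.4 + 1.5 + 0.7 + 11.6 = 31.1.
Posterior ∝ λ^3e^(−12λ) · λ^6e^(−31.1λ) = λ^9e^(−43.1λ), i.e. Gamma(10, 43.1).
Mode = (a−1)/b = 9/43.1 ≈ 0.2088.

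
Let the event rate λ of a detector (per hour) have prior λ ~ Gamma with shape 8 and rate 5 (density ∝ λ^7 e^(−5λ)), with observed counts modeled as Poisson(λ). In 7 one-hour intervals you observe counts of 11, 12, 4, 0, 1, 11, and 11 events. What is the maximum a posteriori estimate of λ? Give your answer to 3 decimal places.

Σxᵢ = 11+12+4+0+1+11+11 = 50, with n = 7.
Posterior ∝ λ^7e^(−5λ) · λ^50e^(−7λ) = λ^57e^(−12λ), i.e. Gamma(shape=58, rate=12).
The mode of a Gamma(a, b) with a ≥ 1 (shape–rate) is (a−1)/b = 57/12 ≈ 4.750.

λ̂_MAP = 4.750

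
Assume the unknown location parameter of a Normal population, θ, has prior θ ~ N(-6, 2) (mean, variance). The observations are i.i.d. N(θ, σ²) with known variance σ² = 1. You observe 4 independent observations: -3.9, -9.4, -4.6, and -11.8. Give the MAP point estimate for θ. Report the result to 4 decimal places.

n = 4; x̄ = ((-3.9) + (-9.4) + (-4.6) + (-11.8))/4 = -29.7/4 = -7.425.
For a Normal prior and Normal likelihood with known variance, the posterior is Normal; its mode equals its mean, the precision-weighted average.
Prior precision 1/σ₀² = 1/2 = 0.5; data precision n/σ² = 4/1 = 4.
θ̂ = (0.5·(-6) + 4·(-7.425)) / (0.5 + 4) = (-32.7)/4.5 = -109/15 ≈ -7.2667.

θ̂_MAP = -7.2667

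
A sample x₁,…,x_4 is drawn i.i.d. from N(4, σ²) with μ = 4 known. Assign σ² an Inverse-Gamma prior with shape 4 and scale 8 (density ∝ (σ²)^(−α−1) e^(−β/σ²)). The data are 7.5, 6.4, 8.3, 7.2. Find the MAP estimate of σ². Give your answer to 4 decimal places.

Sum of squared deviations about the known mean: SS = (7.5−4)² + (6.4−4)² + (8.3−4)² + (7.2−4)² = 46.74.
The Normal likelihood contributes (σ²)^(−n/2) exp(−SS/(2σ²)), so the posterior is Inverse-Gamma(α + n/2, β + SS/2) = Inverse-Gamma(6, 31.37).
The mode of Inverse-Gamma(a, b) is b/(a+1) = 31.37/7 ≈ 4.4814.

σ̂²_MAP = 4.4814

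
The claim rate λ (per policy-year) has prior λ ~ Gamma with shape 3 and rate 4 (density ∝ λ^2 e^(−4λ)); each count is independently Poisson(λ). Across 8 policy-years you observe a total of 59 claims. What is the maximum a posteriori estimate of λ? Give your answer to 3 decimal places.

Σxᵢ = 59, n = 8.
Posterior ∝ λ^2e^(−4λ) · λ^59e^(−8λ) = λ^61e^(−12λ), i.e. Gamma(shape=62, rate=12).
The mode of a Gamma(a, b) with a ≥ 1 (shape–rate) is (a−1)/b = 61/12 ≈ 5.083.

λ̂_MAP = 5.083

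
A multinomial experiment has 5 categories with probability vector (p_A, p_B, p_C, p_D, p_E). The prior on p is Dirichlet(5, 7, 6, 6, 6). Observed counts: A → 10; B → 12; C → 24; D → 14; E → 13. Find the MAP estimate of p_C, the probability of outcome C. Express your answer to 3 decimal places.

MAP estimate of p_C = 0.296

The posterior is Dirichlet(αᵢ + nᵢ) = Dirichlet(15, 19, 30, 20, 19).
For a Dirichlet(a₁,…,a_K) with all aᵢ > 1, the mode has j-th component (aⱼ − 1)/(Σaᵢ − K).
Here Σaᵢ = 103 and K = 5, so p_C = (30 − 1)/(103 − 5) = 29/98 ≈ 0.296.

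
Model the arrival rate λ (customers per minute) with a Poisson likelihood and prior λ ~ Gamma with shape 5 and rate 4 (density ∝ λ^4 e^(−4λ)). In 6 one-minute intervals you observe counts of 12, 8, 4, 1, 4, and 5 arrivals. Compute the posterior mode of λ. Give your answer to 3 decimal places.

λ̂_MAP = 3.800

Σxᵢ = 12+8+4+1+4+5 = 34, with n = 6.
Posterior ∝ λ^4e^(−4λ) · λ^34e^(−6λ) = λ^38e^(−10λ), i.e. Gamma(shape=39, rate=10).
The mode of a Gamma(a, b) with a ≥ 1 (shape–rate) is (a−1)/b = 38/10 ≈ 3.800.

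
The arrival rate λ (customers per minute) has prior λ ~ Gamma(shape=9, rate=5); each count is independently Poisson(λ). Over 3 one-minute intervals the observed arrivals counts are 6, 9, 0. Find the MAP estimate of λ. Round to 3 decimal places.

Σxᵢ = 6+9+0 = 15, with n = 3.
Posterior ∝ λ^8e^(−5λ) · λ^15e^(−3λ) = λ^23e^(−8λ), i.e. Gamma(shape=24, rate=8).
The mode of a Gamma(a, b) with a ≥ 1 (shape–rate) is (a−1)/b = 23/8 ≈ 2.875.

λ̂_MAP = 2.875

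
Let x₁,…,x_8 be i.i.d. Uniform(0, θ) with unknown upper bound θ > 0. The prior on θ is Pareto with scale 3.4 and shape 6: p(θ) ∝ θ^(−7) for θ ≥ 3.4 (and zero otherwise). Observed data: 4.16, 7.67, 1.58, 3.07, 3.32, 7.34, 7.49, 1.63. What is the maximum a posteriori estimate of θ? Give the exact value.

θ̂_MAP = 7.67

The Uniform(0, θ) likelihood is θ^(−n) for θ ≥ max(xᵢ), zero otherwise. Here max(xᵢ) = 7.67.
Posterior ∝ θ^(−7) · θ^(−8) = θ^(−15) on θ ≥ max(3.4, 7.67) = 7.67.
This density is strictly decreasing in θ, so the posterior mode lies at the lower boundary of the support.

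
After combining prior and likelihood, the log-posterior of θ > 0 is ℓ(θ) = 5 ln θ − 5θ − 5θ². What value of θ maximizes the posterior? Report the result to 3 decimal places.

θ̂_MAP = 0.500

ℓ'(θ) = 5/θ − 5 − 10θ. Setting this to zero and multiplying by θ: 10θ² + 5θ − 5 = 0.
θ = (−5 + √(5² + 4·10·5)) / (2·10) = (−5 + √225) / 20 = (−5 + 15)/20 = 1/2.
ℓ''(θ) = −5/θ² − 10 < 0, confirming a maximum.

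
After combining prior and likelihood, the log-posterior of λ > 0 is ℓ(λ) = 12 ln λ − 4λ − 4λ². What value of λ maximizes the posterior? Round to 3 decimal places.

λ̂_MAP = 1.000

ℓ'(λ) = 12/λ − 4 − 8λ. Setting this to zero and multiplying by λ: 8λ² + 4λ − 12 = 0.
λ = (−4 + √(4² + 4·8·12)) / (2·8) = (−4 + √400) / 16 = (−4 + 20)/16 = 1.
ℓ''(λ) = −12/λ² − 8 < 0, confirming a maximum.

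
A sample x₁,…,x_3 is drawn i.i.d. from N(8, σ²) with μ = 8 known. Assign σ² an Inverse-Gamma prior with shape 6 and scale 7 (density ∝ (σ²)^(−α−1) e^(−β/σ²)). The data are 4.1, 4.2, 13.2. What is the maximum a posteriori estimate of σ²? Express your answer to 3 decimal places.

Sum of squared deviations about the known mean: SS = (4.1−8)² + (4.2−8)² + (13.2−8)² = 56.69.
The Normal likelihood contributes (σ²)^(−n/2) exp(−SS/(2σ²)), so the posterior is Inverse-Gamma(α + n/2, β + SS/2) = Inverse-Gamma(7.5, 35.345).
The mode of Inverse-Gamma(a, b) is b/(a+1) = 35.345/8.5 ≈ 4.158.

σ̂²_MAP = 4.158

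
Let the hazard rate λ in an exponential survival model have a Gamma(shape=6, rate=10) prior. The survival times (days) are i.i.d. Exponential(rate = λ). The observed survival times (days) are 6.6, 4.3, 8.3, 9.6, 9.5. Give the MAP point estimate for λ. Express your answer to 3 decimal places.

λ̂_MAP = 0.207

The Exponential(rate=λ) likelihood is ∝ λ^n e^(−λΣtᵢ). Here n = 5 and Σtᵢ = 6.6 + 4.3 + 8.3 + 9.6 + 9.5 = 38.3.
Posterior ∝ λ^5e^(−10λ) · λ^5e^(−38.3λ) = λ^10e^(−48.3λ), i.e. Gamma(11, 48.3).
Mode = (a−1)/b = 10/48.3 ≈ 0.207.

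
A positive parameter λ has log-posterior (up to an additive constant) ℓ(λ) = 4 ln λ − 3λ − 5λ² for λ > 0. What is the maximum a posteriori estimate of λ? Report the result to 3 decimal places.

ℓ'(λ) = 4/λ − 3 − 10λ. Setting this to zero and multiplying by λ: 10λ² + 3λ − 4 = 0.
λ = (−3 + √(3² + 4·10·4)) / (2·10) = (−3 + √169) / 20 = (−3 + 13)/20 = 1/2.
ℓ''(λ) = −4/λ² − 10 < 0, confirming a maximum.

λ̂_MAP = 0.500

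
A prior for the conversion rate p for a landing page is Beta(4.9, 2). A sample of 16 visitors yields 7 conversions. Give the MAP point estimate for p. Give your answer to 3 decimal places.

Prior: Beta(4.9, 2).
Data: 7 successes in 16 trials. The binomial likelihood contributes p^7(1−p)^9, so the posterior is Beta(4.9+7, 2+9) = Beta(11.9, 11).
For Beta(a, b) with a, b > 1 the mode is (a−1)/(a+b−2) = 10.9/20.9 ≈ 0.522.

p̂_MAP = 0.522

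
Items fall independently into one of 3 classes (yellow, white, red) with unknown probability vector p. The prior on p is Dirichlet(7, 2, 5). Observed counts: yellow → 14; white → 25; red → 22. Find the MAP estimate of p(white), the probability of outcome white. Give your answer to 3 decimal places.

MAP estimate of p(white) = 0.361

The posterior is Dirichlet(αᵢ + nᵢ) = Dirichlet(21, 27, 27).
For a Dirichlet(a₁,…,a_K) with all aᵢ > 1, the mode has j-th component (aⱼ − 1)/(Σaᵢ − K).
Here Σaᵢ = 75 and K = 3, so p(white) = (27 − 1)/(75 − 3) = 26/72 ≈ 0.361.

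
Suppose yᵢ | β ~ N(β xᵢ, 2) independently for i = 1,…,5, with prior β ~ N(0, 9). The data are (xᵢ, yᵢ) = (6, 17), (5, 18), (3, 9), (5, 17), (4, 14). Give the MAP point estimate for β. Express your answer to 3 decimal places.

β̂_MAP = 3.237

log p(β | y) = −Σ(yᵢ − βxᵢ)²/(2·2) − β²/(2·9) + const.
Setting the derivative to zero: Σxᵢ(yᵢ − βxᵢ)/2 − β/9 = 0, so β = Σxᵢyᵢ / (Σxᵢ² + σ²/τ²).
Σxᵢyᵢ = 6·17 + 5·18 + 3·9 + 5·17 + 4·14 = 360; Σxᵢ² = 111; σ²/τ² = 2/9.
β̂_MAP = 360 / (111 + 2/9) = 360/(1001/9) = 3240/1001 ≈ 3.237.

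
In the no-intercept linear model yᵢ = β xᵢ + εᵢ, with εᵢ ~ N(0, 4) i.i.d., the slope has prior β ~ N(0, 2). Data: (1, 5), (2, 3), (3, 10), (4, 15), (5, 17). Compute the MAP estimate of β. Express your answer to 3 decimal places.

β̂_MAP = 3.263

log p(β | y) = −Σ(yᵢ − βxᵢ)²/(2·4) − β²/(2·2) + const.
Setting the derivative to zero: Σxᵢ(yᵢ − βxᵢ)/4 − β/2 = 0, so β = Σxᵢyᵢ / (Σxᵢ² + σ²/τ²).
Σxᵢyᵢ = 1·5 + 2·3 + 3·10 + 4·15 + 5·17 = 186; Σxᵢ² = 55; σ²/τ² = 2.
β̂_MAP = 186 / (55 + 2) = 186/57 ≈ 3.263.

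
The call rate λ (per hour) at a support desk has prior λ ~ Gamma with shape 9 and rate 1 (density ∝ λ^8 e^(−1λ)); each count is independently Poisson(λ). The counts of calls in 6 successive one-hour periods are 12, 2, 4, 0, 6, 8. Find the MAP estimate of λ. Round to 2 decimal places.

Σxᵢ = 12+2+4+0+6+8 = 32, with n = 6.
Posterior ∝ λ^8e^(−1λ) · λ^32e^(−6λ) = λ^40e^(−7λ), i.e. Gamma(shape=41, rate=7).
The mode of a Gamma(a, b) with a ≥ 1 (shape–rate) is (a−1)/b = 40/7 ≈ 5.71.

λ̂_MAP = 5.71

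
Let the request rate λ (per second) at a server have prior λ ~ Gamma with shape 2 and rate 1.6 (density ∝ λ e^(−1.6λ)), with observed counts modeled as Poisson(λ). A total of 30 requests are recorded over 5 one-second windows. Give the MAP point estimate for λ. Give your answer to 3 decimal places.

Σxᵢ = 30, n = 5.
Posterior ∝ λe^(−1.6λ) · λ^30e^(−5λ) = λ^31e^(−6.6λ), i.e. Gamma(shape=32, rate=6.6).
The mode of a Gamma(a, b) with a ≥ 1 (shape–rate) is (a−1)/b = 31/6.6 ≈ 4.697.

λ̂_MAP = 4.697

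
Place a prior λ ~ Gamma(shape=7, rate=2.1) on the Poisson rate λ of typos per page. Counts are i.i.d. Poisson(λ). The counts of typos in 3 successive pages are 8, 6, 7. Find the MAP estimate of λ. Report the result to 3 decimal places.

λ̂_MAP = 5.294

Σxᵢ = 8+6+7 = 21, with n = 3.
Posterior ∝ λ^6e^(−2.1λ) · λ^21e^(−3λ) = λ^27e^(−5.1λ), i.e. Gamma(shape=28, rate=5.1).
The mode of a Gamma(a, b) with a ≥ 1 (shape–rate) is (a−1)/b = 27/5.1 ≈ 5.294.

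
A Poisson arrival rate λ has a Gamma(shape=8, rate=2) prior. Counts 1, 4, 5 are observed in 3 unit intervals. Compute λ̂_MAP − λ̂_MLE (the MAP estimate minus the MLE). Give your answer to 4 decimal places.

MAP − MLE = 0.0667

Σxᵢ = 10. Posterior is Gamma(18, 5); MAP = (18−1)/5 = 17/5 ≈ 3.40000.
MLE = x̄ = 10/3 ≈ 3.33333.
Difference = 17/5 − 10/3 = 1/15 ≈ 0.0667.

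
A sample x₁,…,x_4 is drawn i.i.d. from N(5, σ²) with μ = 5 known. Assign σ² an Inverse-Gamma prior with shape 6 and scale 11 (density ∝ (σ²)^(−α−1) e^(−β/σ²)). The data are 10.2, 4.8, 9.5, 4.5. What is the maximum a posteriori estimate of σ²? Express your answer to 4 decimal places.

Sum of squared deviations about the known mean: SS = (10.2−5)² + (4.8−5)² + (9.5−5)² + (4.5−5)² = 47.58.
The Normal likelihood contributes (σ²)^(−n/2) exp(−SS/(2σ²)), so the posterior is Inverse-Gamma(α + n/2, β + SS/2) = Inverse-Gamma(8, 34.79).
The mode of Inverse-Gamma(a, b) is b/(a+1) = 34.79/9 ≈ 3.8656.

σ̂²_MAP = 3.8656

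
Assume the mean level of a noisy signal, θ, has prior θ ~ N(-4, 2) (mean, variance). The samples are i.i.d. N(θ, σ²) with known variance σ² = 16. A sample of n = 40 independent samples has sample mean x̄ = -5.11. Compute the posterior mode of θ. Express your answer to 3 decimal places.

θ̂_MAP = -4.925

n = 40, x̄ = -5.11.
For a Normal prior and Normal likelihood with known variance, the posterior is Normal; its mode equals its mean, the precision-weighted average.
Prior precision 1/σ₀² = 1/2 = 0.5; data precision n/σ² = 40/16 = 2.5.
θ̂ = (0.5·(-4) + 2.5·(-5.11)) / (0.5 + 2.5) = (-14.775)/3 = -4.925.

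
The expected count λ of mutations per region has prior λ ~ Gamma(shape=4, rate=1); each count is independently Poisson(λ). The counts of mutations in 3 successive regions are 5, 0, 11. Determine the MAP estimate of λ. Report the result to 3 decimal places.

λ̂_MAP = 4.750

Σxᵢ = 5+0+11 = 16, with n = 3.
Posterior ∝ λ^3e^(−1λ) · λ^16e^(−3λ) = λ^19e^(−4λ), i.e. Gamma(shape=20, rate=4).
The mode of a Gamma(a, b) with a ≥ 1 (shape–rate) is (a−1)/b = 19/4 ≈ 4.750.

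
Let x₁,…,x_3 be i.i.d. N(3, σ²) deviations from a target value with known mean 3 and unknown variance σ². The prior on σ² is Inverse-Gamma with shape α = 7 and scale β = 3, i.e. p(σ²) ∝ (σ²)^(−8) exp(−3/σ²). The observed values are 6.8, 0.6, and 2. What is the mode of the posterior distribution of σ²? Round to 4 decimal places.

σ̂²_MAP = 1.4316

Sum of squared deviations about the known mean: SS = (6.8−3)² + (0.6−3)² + (2−3)² = 21.2.
The Normal likelihood contributes (σ²)^(−n/2) exp(−SS/(2σ²)), so the posterior is Inverse-Gamma(α + n/2, β + SS/2) = Inverse-Gamma(8.5, 13.6).
The mode of Inverse-Gamma(a, b) is b/(a+1) = 13.6/9.5 ≈ 1.4316.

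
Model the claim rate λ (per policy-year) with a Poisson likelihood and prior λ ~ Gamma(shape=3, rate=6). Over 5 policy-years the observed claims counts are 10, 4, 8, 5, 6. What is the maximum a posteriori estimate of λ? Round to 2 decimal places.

λ̂_MAP = 3.18

Σxᵢ = 10+4+8+5+6 = 33, with n = 5.
Posterior ∝ λ^2e^(−6λ) · λ^33e^(−5λ) = λ^35e^(−11λ), i.e. Gamma(shape=36, rate=11).
The mode of a Gamma(a, b) with a ≥ 1 (shape–rate) is (a−1)/b = 35/11 ≈ 3.18.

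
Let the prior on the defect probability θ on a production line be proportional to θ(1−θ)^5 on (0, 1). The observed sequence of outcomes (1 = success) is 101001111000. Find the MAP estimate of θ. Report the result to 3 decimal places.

The prior density ∝ θ(1−θ)^5 is the kernel of Beta(2, 6).
Data: 6 successes in 12 trials (from the sequence). The binomial likelihood contributes θ^6(1−θ)^6, so the posterior is Beta(2+6, 6+6) = Beta(8, 12).
For Beta(a, b) with a, b > 1 the mode is (a−1)/(a+b−2) = 7/18 ≈ 0.389.

θ̂_MAP = 0.389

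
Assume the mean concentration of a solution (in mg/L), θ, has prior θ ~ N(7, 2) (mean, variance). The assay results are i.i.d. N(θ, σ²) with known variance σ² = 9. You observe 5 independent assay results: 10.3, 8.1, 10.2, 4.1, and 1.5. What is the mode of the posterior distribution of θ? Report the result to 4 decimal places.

n = 5; x̄ = (10.3 + 8.1 + 10.2 + 4.1 + 1.5)/5 = 34.2/5 = 6.84.
For a Normal prior and Normal likelihood with known variance, the posterior is Normal; its mode equals its mean, the precision-weighted average.
Prior precision 1/σ₀² = 1/2 = 0.5; data precision n/σ² = 5/9.
θ̂ = (0.5·7 + (5/9)·6.84) / (0.5 + 5/9) = 7.3/(19/18) = 657/95 ≈ 6.9158.

θ̂_MAP = 6.9158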